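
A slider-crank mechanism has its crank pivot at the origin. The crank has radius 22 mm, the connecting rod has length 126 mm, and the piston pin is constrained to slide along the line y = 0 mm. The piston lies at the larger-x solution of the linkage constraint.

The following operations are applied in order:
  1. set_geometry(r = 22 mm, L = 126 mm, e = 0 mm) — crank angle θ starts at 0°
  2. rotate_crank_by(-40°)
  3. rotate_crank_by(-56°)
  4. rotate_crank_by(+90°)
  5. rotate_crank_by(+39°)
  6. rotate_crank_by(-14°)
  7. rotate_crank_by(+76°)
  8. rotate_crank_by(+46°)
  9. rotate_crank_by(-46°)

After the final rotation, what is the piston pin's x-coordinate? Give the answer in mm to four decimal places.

122.1619

set_geometry: r = 22 mm, L = 126 mm, e = 0 mm; θ ← 0°
rotate_crank_by(-40°): θ ← 0° -40° = -40°
rotate_crank_by(-56°): θ ← -40° -56° = -96°
rotate_crank_by(+90°): θ ← -96° +90° = -6°
rotate_crank_by(+39°): θ ← -6° +39° = 33°
rotate_crank_by(-14°): θ ← 33° -14° = 19°
rotate_crank_by(+76°): θ ← 19° +76° = 95°
rotate_crank_by(+46°): θ ← 95° +46° = 141°
rotate_crank_by(-46°): θ ← 141° -46° = 95°
crank pin P = (r cos θ, r sin θ) = (-1.917426, 21.916283)
h = r sin θ − e = 21.916283 − 0 = 21.916283
x = r cos θ + √(L² − h²) = -1.917426 + √(15876.0 − 480.3235) = -1.917426 + 124.079315 = 122.161889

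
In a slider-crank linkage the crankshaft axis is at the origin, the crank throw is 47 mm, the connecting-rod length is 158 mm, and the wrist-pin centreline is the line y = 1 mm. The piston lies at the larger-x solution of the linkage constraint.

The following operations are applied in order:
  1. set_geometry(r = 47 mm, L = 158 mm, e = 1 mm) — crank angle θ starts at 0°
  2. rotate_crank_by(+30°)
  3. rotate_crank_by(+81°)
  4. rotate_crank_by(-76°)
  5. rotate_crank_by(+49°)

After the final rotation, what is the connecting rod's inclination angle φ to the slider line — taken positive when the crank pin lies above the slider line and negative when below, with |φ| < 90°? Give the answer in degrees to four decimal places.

16.8286

set_geometry: r = 47 mm, L = 158 mm, e = 1 mm; θ ← 0°
rotate_crank_by(+30°): θ ← 0° +30° = 30°
rotate_crank_by(+81°): θ ← 30° +81° = 111°
rotate_crank_by(-76°): θ ← 111° -76° = 35°
rotate_crank_by(+49°): θ ← 35° +49° = 84°
crank pin P = (r cos θ, r sin θ) = (4.912838, 46.742529)
h = r sin θ − e = 46.742529 − 1 = 45.742529
sin φ = h / L = 45.742529 / 158 = 0.28950968
φ = arcsin(0.28950968) = 16.828603°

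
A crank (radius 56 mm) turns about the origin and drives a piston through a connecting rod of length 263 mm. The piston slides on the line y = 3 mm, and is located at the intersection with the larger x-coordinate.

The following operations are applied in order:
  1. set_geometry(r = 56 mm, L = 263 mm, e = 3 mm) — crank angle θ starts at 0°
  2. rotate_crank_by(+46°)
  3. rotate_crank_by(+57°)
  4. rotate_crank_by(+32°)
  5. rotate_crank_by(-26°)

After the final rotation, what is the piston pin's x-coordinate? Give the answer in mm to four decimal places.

239.9815

set_geometry: r = 56 mm, L = 263 mm, e = 3 mm; θ ← 0°
rotate_crank_by(+46°): θ ← 0° +46° = 46°
rotate_crank_by(+57°): θ ← 46° +57° = 103°
rotate_crank_by(+32°): θ ← 103° +32° = 135°
rotate_crank_by(-26°): θ ← 135° -26° = 109°
crank pin P = (r cos θ, r sin θ) = (-18.231817, 52.949040)
h = r sin θ − e = 52.949040 − 3 = 49.949040
x = r cos θ + √(L² − h²) = -18.231817 + √(69169.0 − 2494.9066) = -18.231817 + 258.213271 = 239.981454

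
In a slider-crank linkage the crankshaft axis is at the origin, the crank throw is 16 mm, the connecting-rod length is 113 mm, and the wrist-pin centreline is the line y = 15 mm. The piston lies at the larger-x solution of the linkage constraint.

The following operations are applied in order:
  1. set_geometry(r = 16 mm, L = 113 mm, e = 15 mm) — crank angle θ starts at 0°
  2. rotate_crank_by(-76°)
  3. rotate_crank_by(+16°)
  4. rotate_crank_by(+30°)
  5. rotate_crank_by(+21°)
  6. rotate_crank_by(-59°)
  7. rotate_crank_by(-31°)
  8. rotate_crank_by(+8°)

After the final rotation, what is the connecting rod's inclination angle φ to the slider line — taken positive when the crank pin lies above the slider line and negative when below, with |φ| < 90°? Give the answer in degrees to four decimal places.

-15.9212

set_geometry: r = 16 mm, L = 113 mm, e = 15 mm; θ ← 0°
rotate_crank_by(-76°): θ ← 0° -76° = -76°
rotate_crank_by(+16°): θ ← -76° +16° = -60°
rotate_crank_by(+30°): θ ← -60° +30° = -30°
rotate_crank_by(+21°): θ ← -30° +21° = -9°
rotate_crank_by(-59°): θ ← -9° -59° = -68°
rotate_crank_by(-31°): θ ← -68° -31° = -99°
rotate_crank_by(+8°): θ ← -99° +8° = -91°
crank pin P = (r cos θ, r sin θ) = (-0.279239, -15.997563)
h = r sin θ − e = -15.997563 − 15 = -30.997563
sin φ = h / L = -30.997563 / 113 = -0.27431472
φ = arcsin(-0.27431472) = -15.921180°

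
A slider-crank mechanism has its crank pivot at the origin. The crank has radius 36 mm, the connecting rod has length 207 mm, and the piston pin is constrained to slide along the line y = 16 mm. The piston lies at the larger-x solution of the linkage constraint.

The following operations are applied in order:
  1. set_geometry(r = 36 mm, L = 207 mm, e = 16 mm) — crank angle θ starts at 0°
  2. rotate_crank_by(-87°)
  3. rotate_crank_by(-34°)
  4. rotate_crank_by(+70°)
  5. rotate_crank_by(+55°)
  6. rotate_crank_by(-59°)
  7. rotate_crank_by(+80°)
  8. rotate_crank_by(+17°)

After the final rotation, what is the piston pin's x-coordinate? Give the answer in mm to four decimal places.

233.5951

set_geometry: r = 36 mm, L = 207 mm, e = 16 mm; θ ← 0°
rotate_crank_by(-87°): θ ← 0° -87° = -87°
rotate_crank_by(-34°): θ ← -87° -34° = -121°
rotate_crank_by(+70°): θ ← -121° +70° = -51°
rotate_crank_by(+55°): θ ← -51° +55° = 4°
rotate_crank_by(-59°): θ ← 4° -59° = -55°
rotate_crank_by(+80°): θ ← -55° +80° = 25°
rotate_crank_by(+17°): θ ← 25° +17° = 42°
crank pin P = (r cos θ, r sin θ) = (26.753214, 24.088702)
h = r sin θ − e = 24.088702 − 16 = 8.088702
x = r cos θ + √(L² − h²) = 26.753214 + √(42849.0 − 65.4271) = 26.753214 + 206.841903 = 233.595117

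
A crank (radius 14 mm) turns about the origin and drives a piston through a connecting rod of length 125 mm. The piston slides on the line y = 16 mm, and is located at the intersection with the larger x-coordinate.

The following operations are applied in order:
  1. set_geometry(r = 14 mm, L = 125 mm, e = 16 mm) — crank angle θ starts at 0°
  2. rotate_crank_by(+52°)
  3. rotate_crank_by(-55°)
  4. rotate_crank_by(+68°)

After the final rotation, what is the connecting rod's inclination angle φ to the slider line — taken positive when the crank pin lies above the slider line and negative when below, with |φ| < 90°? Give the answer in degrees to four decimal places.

-1.5181

set_geometry: r = 14 mm, L = 125 mm, e = 16 mm; θ ← 0°
rotate_crank_by(+52°): θ ← 0° +52° = 52°
rotate_crank_by(-55°): θ ← 52° -55° = -3°
rotate_crank_by(+68°): θ ← -3° +68° = 65°
crank pin P = (r cos θ, r sin θ) = (5.916656, 12.688309)
h = r sin θ − e = 12.688309 − 16 = -3.311691
sin φ = h / L = -3.311691 / 125 = -0.02649353
φ = arcsin(-0.02649353) = -1.518145°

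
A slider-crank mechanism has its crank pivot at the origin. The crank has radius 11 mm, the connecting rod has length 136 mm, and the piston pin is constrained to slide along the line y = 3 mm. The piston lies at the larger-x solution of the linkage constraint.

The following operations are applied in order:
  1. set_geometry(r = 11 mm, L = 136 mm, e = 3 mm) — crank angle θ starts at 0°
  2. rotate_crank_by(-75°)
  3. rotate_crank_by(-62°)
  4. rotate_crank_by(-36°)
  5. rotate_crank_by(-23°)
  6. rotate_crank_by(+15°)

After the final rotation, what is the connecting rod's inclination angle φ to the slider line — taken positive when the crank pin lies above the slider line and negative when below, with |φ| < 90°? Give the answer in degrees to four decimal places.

set_geometry: r = 11 mm, L = 136 mm, e = 3 mm; θ ← 0°
rotate_crank_by(-75°): θ ← 0° -75° = -75°
rotate_crank_by(-62°): θ ← -75° -62° = -137°
rotate_crank_by(-36°): θ ← -137° -36° = -173°
rotate_crank_by(-23°): θ ← -173° -23° = -196°
rotate_crank_by(+15°): θ ← -196° +15° = -181°
crank pin P = (r cos θ, r sin θ) = (-10.998325, 0.191976)
h = r sin θ − e = 0.191976 − 3 = -2.808024
sin φ = h / L = -2.808024 / 136 = -0.02064723
φ = arcsin(-0.02064723) = -1.183083°

-1.1831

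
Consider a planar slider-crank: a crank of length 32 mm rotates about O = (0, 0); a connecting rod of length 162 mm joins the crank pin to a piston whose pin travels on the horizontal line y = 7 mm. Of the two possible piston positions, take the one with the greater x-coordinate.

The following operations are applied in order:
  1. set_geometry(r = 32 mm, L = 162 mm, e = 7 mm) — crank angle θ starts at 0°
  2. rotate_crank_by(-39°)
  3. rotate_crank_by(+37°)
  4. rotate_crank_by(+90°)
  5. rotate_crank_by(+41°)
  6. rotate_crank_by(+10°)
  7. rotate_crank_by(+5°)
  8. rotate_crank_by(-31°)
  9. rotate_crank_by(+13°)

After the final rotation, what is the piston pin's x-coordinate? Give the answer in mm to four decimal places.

set_geometry: r = 32 mm, L = 162 mm, e = 7 mm; θ ← 0°
rotate_crank_by(-39°): θ ← 0° -39° = -39°
rotate_crank_by(+37°): θ ← -39° +37° = -2°
rotate_crank_by(+90°): θ ← -2° +90° = 88°
rotate_crank_by(+41°): θ ← 88° +41° = 129°
rotate_crank_by(+10°): θ ← 129° +10° = 139°
rotate_crank_by(+5°): θ ← 139° +5° = 144°
rotate_crank_by(-31°): θ ← 144° -31° = 113°
rotate_crank_by(+13°): θ ← 113° +13° = 126°
crank pin P = (r cos θ, r sin θ) = (-18.809128, 25.888544)
h = r sin θ − e = 25.888544 − 7 = 18.888544
x = r cos θ + √(L² − h²) = -18.809128 + √(26244.0 − 356.7771) = -18.809128 + 160.895068 = 142.085940

142.0859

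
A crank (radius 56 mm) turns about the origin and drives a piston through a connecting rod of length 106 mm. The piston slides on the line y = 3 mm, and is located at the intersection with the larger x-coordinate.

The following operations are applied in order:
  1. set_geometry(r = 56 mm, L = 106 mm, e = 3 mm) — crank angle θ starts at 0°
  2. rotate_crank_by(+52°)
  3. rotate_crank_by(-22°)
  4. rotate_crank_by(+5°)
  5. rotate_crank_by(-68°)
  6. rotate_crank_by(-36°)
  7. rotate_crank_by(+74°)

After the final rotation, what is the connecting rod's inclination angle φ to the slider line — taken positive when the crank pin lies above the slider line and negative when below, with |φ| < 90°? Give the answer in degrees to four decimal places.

set_geometry: r = 56 mm, L = 106 mm, e = 3 mm; θ ← 0°
rotate_crank_by(+52°): θ ← 0° +52° = 52°
rotate_crank_by(-22°): θ ← 52° -22° = 30°
rotate_crank_by(+5°): θ ← 30° +5° = 35°
rotate_crank_by(-68°): θ ← 35° -68° = -33°
rotate_crank_by(-36°): θ ← -33° -36° = -69°
rotate_crank_by(+74°): θ ← -69° +74° = 5°
crank pin P = (r cos θ, r sin θ) = (55.786903, 4.880722)
h = r sin θ − e = 4.880722 − 3 = 1.880722
sin φ = h / L = 1.880722 / 106 = 0.01774266
φ = arcsin(0.01774266) = 1.016633°

1.0166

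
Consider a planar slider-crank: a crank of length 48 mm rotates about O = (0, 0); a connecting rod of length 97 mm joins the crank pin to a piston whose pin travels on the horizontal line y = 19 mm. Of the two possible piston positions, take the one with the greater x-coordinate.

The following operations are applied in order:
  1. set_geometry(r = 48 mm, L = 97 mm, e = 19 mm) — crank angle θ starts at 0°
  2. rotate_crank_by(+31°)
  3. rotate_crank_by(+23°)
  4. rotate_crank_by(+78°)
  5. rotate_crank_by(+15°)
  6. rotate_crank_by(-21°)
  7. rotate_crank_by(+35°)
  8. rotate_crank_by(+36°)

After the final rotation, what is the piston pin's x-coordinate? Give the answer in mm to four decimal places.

set_geometry: r = 48 mm, L = 97 mm, e = 19 mm; θ ← 0°
rotate_crank_by(+31°): θ ← 0° +31° = 31°
rotate_crank_by(+23°): θ ← 31° +23° = 54°
rotate_crank_by(+78°): θ ← 54° +78° = 132°
rotate_crank_by(+15°): θ ← 132° +15° = 147°
rotate_crank_by(-21°): θ ← 147° -21° = 126°
rotate_crank_by(+35°): θ ← 126° +35° = 161°
rotate_crank_by(+36°): θ ← 161° +36° = 197°
crank pin P = (r cos θ, r sin θ) = (-45.902628, -14.033842)
h = r sin θ − e = -14.033842 − 19 = -33.033842
x = r cos θ + √(L² − h²) = -45.902628 + √(9409.0 − 1091.2347) = -45.902628 + 91.201783 = 45.299155

45.2992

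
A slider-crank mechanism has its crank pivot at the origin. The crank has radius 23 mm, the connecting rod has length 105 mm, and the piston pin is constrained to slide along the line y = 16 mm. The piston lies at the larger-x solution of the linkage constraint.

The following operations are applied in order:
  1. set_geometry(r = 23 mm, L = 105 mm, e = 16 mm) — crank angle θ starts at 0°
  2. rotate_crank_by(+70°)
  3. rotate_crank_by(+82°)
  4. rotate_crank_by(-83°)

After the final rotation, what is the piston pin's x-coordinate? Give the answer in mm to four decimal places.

set_geometry: r = 23 mm, L = 105 mm, e = 16 mm; θ ← 0°
rotate_crank_by(+70°): θ ← 0° +70° = 70°
rotate_crank_by(+82°): θ ← 70° +82° = 152°
rotate_crank_by(-83°): θ ← 152° -83° = 69°
crank pin P = (r cos θ, r sin θ) = (8.242463, 21.472350)
h = r sin θ − e = 21.472350 − 16 = 5.472350
x = r cos θ + √(L² − h²) = 8.242463 + √(11025.0 − 29.9466) = 8.242463 + 104.857300 = 113.099763

113.0998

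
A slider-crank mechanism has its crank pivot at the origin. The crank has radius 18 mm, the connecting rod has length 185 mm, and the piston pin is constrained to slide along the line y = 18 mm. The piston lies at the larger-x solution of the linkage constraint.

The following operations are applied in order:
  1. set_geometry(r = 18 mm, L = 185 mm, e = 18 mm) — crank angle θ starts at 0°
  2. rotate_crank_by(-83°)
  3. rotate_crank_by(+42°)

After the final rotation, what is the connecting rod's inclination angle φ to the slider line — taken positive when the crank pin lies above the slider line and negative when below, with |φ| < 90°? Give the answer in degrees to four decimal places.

set_geometry: r = 18 mm, L = 185 mm, e = 18 mm; θ ← 0°
rotate_crank_by(-83°): θ ← 0° -83° = -83°
rotate_crank_by(+42°): θ ← -83° +42° = -41°
crank pin P = (r cos θ, r sin θ) = (13.584772, -11.809063)
h = r sin θ − e = -11.809063 − 18 = -29.809063
sin φ = h / L = -29.809063 / 185 = -0.16113007
φ = arcsin(-0.16113007) = -9.272495°

-9.2725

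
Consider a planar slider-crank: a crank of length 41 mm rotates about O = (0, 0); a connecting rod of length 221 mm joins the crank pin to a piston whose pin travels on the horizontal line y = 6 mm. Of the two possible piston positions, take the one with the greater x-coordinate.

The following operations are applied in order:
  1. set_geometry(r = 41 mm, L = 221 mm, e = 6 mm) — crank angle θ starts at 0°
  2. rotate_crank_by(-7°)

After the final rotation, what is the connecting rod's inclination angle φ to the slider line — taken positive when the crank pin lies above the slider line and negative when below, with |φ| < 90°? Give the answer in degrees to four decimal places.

-2.8521

set_geometry: r = 41 mm, L = 221 mm, e = 6 mm; θ ← 0°
rotate_crank_by(-7°): θ ← 0° -7° = -7°
crank pin P = (r cos θ, r sin θ) = (40.694392, -4.996643)
h = r sin θ − e = -4.996643 − 6 = -10.996643
sin φ = h / L = -10.996643 / 221 = -0.04975857
φ = arcsin(-0.04975857) = -2.852134°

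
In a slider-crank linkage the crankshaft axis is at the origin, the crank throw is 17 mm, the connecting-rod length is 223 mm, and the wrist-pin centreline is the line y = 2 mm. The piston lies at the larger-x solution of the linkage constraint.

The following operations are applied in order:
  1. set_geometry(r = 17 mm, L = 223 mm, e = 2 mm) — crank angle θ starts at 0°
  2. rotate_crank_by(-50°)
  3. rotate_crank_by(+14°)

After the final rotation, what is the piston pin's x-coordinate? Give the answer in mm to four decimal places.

set_geometry: r = 17 mm, L = 223 mm, e = 2 mm; θ ← 0°
rotate_crank_by(-50°): θ ← 0° -50° = -50°
rotate_crank_by(+14°): θ ← -50° +14° = -36°
crank pin P = (r cos θ, r sin θ) = (13.753289, -9.992349)
h = r sin θ − e = -9.992349 − 2 = -11.992349
x = r cos θ + √(L² − h²) = 13.753289 + √(49729.0 − 143.8164) = 13.753289 + 222.677308 = 236.430597

236.4306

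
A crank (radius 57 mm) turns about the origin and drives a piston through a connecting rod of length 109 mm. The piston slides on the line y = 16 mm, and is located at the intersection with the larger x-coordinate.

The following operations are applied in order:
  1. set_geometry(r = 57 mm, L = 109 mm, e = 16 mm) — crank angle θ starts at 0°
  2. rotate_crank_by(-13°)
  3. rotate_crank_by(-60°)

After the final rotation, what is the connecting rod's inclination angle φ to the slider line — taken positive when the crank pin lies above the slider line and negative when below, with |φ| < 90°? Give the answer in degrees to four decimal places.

-40.3064

set_geometry: r = 57 mm, L = 109 mm, e = 16 mm; θ ← 0°
rotate_crank_by(-13°): θ ← 0° -13° = -13°
rotate_crank_by(-60°): θ ← -13° -60° = -73°
crank pin P = (r cos θ, r sin θ) = (16.665187, -54.509371)
h = r sin θ − e = -54.509371 − 16 = -70.509371
sin φ = h / L = -70.509371 / 109 = -0.64687496
φ = arcsin(-0.64687496) = -40.306400°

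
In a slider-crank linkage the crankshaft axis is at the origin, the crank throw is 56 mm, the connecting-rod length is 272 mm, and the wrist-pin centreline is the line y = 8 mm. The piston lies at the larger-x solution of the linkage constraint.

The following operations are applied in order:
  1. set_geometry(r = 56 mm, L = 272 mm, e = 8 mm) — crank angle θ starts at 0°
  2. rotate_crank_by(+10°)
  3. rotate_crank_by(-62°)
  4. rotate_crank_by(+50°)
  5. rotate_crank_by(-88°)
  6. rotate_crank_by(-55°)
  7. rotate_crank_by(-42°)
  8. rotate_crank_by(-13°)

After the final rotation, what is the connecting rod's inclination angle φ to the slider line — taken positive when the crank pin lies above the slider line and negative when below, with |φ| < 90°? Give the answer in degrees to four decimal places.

set_geometry: r = 56 mm, L = 272 mm, e = 8 mm; θ ← 0°
rotate_crank_by(+10°): θ ← 0° +10° = 10°
rotate_crank_by(-62°): θ ← 10° -62° = -52°
rotate_crank_by(+50°): θ ← -52° +50° = -2°
rotate_crank_by(-88°): θ ← -2° -88° = -90°
rotate_crank_by(-55°): θ ← -90° -55° = -145°
rotate_crank_by(-42°): θ ← -145° -42° = -187°
rotate_crank_by(-13°): θ ← -187° -13° = -200°
crank pin P = (r cos θ, r sin θ) = (-52.622787, 19.153128)
h = r sin θ − e = 19.153128 − 8 = 11.153128
sin φ = h / L = 11.153128 / 272 = 0.04100415
φ = arcsin(0.04100415) = 2.350023°

2.3500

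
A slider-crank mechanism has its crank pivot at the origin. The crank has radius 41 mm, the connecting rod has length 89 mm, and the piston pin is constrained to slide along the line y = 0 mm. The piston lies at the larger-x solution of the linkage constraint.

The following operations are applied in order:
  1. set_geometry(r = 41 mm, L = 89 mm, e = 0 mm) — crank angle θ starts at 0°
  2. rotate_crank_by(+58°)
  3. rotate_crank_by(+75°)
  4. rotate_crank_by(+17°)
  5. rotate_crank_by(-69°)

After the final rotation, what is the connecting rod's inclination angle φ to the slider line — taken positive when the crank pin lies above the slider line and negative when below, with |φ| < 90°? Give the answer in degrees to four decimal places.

27.0651

set_geometry: r = 41 mm, L = 89 mm, e = 0 mm; θ ← 0°
rotate_crank_by(+58°): θ ← 0° +58° = 58°
rotate_crank_by(+75°): θ ← 58° +75° = 133°
rotate_crank_by(+17°): θ ← 133° +17° = 150°
rotate_crank_by(-69°): θ ← 150° -69° = 81°
crank pin P = (r cos θ, r sin θ) = (6.413813, 40.495222)
h = r sin θ − e = 40.495222 − 0 = 40.495222
sin φ = h / L = 40.495222 / 89 = 0.45500249
φ = arcsin(0.45500249) = 27.065095°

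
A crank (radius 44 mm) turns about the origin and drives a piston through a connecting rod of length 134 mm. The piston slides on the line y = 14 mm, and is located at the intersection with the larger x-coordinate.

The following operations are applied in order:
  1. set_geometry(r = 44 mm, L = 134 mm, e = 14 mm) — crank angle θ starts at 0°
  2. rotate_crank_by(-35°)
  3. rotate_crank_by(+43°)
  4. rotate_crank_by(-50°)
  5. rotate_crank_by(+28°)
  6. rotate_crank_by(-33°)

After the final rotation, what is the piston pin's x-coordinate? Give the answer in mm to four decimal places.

set_geometry: r = 44 mm, L = 134 mm, e = 14 mm; θ ← 0°
rotate_crank_by(-35°): θ ← 0° -35° = -35°
rotate_crank_by(+43°): θ ← -35° +43° = 8°
rotate_crank_by(-50°): θ ← 8° -50° = -42°
rotate_crank_by(+28°): θ ← -42° +28° = -14°
rotate_crank_by(-33°): θ ← -14° -33° = -47°
crank pin P = (r cos θ, r sin θ) = (30.007928, -32.179563)
h = r sin θ − e = -32.179563 − 14 = -46.179563
x = r cos θ + √(L² − h²) = 30.007928 + √(17956.0 − 2132.5520) = 30.007928 + 125.791287 = 155.799215

155.7992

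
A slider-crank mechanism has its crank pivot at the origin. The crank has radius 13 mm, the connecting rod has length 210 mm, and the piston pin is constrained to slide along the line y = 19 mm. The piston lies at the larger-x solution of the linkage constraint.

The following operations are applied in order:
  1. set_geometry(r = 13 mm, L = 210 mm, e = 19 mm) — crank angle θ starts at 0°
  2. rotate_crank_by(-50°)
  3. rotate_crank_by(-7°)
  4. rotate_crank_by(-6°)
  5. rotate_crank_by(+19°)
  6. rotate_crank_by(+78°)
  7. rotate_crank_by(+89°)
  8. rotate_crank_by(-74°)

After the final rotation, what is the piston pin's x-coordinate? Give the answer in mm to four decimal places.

218.3276

set_geometry: r = 13 mm, L = 210 mm, e = 19 mm; θ ← 0°
rotate_crank_by(-50°): θ ← 0° -50° = -50°
rotate_crank_by(-7°): θ ← -50° -7° = -57°
rotate_crank_by(-6°): θ ← -57° -6° = -63°
rotate_crank_by(+19°): θ ← -63° +19° = -44°
rotate_crank_by(+78°): θ ← -44° +78° = 34°
rotate_crank_by(+89°): θ ← 34° +89° = 123°
rotate_crank_by(-74°): θ ← 123° -74° = 49°
crank pin P = (r cos θ, r sin θ) = (8.528767, 9.811225)
h = r sin θ − e = 9.811225 − 19 = -9.188775
x = r cos θ + √(L² − h²) = 8.528767 + √(44100.0 − 84.4336) = 8.528767 + 209.798871 = 218.327639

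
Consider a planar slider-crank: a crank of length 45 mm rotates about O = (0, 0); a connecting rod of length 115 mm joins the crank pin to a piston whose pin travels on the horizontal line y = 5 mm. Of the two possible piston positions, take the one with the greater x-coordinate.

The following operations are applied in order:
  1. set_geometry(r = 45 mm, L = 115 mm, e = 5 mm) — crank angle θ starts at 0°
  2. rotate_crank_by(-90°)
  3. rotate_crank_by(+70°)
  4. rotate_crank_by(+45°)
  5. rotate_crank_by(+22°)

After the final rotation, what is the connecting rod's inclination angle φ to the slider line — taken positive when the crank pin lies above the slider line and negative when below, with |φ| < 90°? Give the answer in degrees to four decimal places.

14.0462

set_geometry: r = 45 mm, L = 115 mm, e = 5 mm; θ ← 0°
rotate_crank_by(-90°): θ ← 0° -90° = -90°
rotate_crank_by(+70°): θ ← -90° +70° = -20°
rotate_crank_by(+45°): θ ← -20° +45° = 25°
rotate_crank_by(+22°): θ ← 25° +22° = 47°
crank pin P = (r cos θ, r sin θ) = (30.689926, 32.910917)
h = r sin θ − e = 32.910917 − 5 = 27.910917
sin φ = h / L = 27.910917 / 115 = 0.24270362
φ = arcsin(0.24270362) = 14.046165°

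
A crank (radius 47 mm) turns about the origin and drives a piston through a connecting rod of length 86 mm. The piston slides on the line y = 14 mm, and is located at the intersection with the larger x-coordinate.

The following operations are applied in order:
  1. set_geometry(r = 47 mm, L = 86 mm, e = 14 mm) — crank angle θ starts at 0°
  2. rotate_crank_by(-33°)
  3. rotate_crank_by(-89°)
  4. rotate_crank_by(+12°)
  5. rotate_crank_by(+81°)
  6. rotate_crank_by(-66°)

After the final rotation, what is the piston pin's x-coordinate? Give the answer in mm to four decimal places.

56.7049

set_geometry: r = 47 mm, L = 86 mm, e = 14 mm; θ ← 0°
rotate_crank_by(-33°): θ ← 0° -33° = -33°
rotate_crank_by(-89°): θ ← -33° -89° = -122°
rotate_crank_by(+12°): θ ← -122° +12° = -110°
rotate_crank_by(+81°): θ ← -110° +81° = -29°
rotate_crank_by(-66°): θ ← -29° -66° = -95°
crank pin P = (r cos θ, r sin θ) = (-4.096320, -46.821151)
h = r sin θ − e = -46.821151 − 14 = -60.821151
x = r cos θ + √(L² − h²) = -4.096320 + √(7396.0 − 3699.2124) = -4.096320 + 60.801214 = 56.704894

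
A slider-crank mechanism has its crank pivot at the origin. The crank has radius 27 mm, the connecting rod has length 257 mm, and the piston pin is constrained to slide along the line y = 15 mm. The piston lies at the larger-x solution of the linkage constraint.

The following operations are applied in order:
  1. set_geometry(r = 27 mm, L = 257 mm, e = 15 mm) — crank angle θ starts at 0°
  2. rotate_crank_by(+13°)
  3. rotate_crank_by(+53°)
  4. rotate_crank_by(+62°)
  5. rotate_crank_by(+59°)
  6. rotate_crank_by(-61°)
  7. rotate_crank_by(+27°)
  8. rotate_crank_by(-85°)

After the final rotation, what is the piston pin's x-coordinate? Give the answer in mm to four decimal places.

set_geometry: r = 27 mm, L = 257 mm, e = 15 mm; θ ← 0°
rotate_crank_by(+13°): θ ← 0° +13° = 13°
rotate_crank_by(+53°): θ ← 13° +53° = 66°
rotate_crank_by(+62°): θ ← 66° +62° = 128°
rotate_crank_by(+59°): θ ← 128° +59° = 187°
rotate_crank_by(-61°): θ ← 187° -61° = 126°
rotate_crank_by(+27°): θ ← 126° +27° = 153°
rotate_crank_by(-85°): θ ← 153° -85° = 68°
crank pin P = (r cos θ, r sin θ) = (10.114378, 25.033964)
h = r sin θ − e = 25.033964 − 15 = 10.033964
x = r cos θ + √(L² − h²) = 10.114378 + √(66049.0 − 100.6804) = 10.114378 + 256.804049 = 266.918427

266.9184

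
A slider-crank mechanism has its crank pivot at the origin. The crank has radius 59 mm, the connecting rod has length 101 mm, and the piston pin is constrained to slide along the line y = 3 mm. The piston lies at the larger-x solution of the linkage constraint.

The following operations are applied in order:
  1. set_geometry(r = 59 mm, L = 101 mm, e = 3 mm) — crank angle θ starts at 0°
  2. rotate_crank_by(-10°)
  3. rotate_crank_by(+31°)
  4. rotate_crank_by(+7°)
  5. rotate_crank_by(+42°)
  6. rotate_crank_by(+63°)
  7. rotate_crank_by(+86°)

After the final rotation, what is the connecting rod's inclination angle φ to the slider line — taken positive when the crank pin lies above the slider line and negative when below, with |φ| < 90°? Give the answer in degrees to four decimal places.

-23.4111

set_geometry: r = 59 mm, L = 101 mm, e = 3 mm; θ ← 0°
rotate_crank_by(-10°): θ ← 0° -10° = -10°
rotate_crank_by(+31°): θ ← -10° +31° = 21°
rotate_crank_by(+7°): θ ← 21° +7° = 28°
rotate_crank_by(+42°): θ ← 28° +42° = 70°
rotate_crank_by(+63°): θ ← 70° +63° = 133°
rotate_crank_by(+86°): θ ← 133° +86° = 219°
crank pin P = (r cos θ, r sin θ) = (-45.851612, -37.129903)
h = r sin θ − e = -37.129903 − 3 = -40.129903
sin φ = h / L = -40.129903 / 101 = -0.39732577
φ = arcsin(-0.39732577) = -23.411106°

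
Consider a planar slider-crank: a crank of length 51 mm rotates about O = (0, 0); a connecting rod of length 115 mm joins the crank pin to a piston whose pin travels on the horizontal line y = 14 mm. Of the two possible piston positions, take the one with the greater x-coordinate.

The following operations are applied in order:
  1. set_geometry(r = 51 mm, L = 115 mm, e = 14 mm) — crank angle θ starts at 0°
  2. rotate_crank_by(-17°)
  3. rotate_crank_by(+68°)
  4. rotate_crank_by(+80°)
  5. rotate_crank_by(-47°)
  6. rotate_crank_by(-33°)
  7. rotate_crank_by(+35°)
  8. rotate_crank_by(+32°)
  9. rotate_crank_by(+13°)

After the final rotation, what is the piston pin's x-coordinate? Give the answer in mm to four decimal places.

78.9030

set_geometry: r = 51 mm, L = 115 mm, e = 14 mm; θ ← 0°
rotate_crank_by(-17°): θ ← 0° -17° = -17°
rotate_crank_by(+68°): θ ← -17° +68° = 51°
rotate_crank_by(+80°): θ ← 51° +80° = 131°
rotate_crank_by(-47°): θ ← 131° -47° = 84°
rotate_crank_by(-33°): θ ← 84° -33° = 51°
rotate_crank_by(+35°): θ ← 51° +35° = 86°
rotate_crank_by(+32°): θ ← 86° +32° = 118°
rotate_crank_by(+13°): θ ← 118° +13° = 131°
crank pin P = (r cos θ, r sin θ) = (-33.459010, 38.490189)
h = r sin θ − e = 38.490189 − 14 = 24.490189
x = r cos θ + √(L² − h²) = -33.459010 + √(13225.0 − 599.7693) = -33.459010 + 112.362052 = 78.903041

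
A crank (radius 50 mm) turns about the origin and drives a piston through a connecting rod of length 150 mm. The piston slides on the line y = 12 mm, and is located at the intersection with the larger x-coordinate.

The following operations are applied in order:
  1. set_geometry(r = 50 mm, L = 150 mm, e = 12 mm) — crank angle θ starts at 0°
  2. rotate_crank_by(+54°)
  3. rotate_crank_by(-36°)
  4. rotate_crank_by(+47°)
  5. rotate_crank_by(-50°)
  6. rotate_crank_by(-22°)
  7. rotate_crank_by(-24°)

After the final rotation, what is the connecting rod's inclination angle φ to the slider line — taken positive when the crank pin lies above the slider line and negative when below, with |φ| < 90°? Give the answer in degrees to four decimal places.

-14.5769

set_geometry: r = 50 mm, L = 150 mm, e = 12 mm; θ ← 0°
rotate_crank_by(+54°): θ ← 0° +54° = 54°
rotate_crank_by(-36°): θ ← 54° -36° = 18°
rotate_crank_by(+47°): θ ← 18° +47° = 65°
rotate_crank_by(-50°): θ ← 65° -50° = 15°
rotate_crank_by(-22°): θ ← 15° -22° = -7°
rotate_crank_by(-24°): θ ← -7° -24° = -31°
crank pin P = (r cos θ, r sin θ) = (42.858365, -25.751904)
h = r sin θ − e = -25.751904 − 12 = -37.751904
sin φ = h / L = -37.751904 / 150 = -0.25167936
φ = arcsin(-0.25167936) = -14.576910°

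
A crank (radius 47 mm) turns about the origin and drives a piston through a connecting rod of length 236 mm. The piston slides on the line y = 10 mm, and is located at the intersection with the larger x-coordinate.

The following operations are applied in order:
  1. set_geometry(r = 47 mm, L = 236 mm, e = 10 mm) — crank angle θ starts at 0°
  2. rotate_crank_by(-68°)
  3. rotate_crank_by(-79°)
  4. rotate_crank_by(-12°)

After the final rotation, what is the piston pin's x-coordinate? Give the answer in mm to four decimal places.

set_geometry: r = 47 mm, L = 236 mm, e = 10 mm; θ ← 0°
rotate_crank_by(-68°): θ ← 0° -68° = -68°
rotate_crank_by(-79°): θ ← -68° -79° = -147°
rotate_crank_by(-12°): θ ← -147° -12° = -159°
crank pin P = (r cos θ, r sin θ) = (-43.878280, -16.843294)
h = r sin θ − e = -16.843294 − 10 = -26.843294
x = r cos θ + √(L² − h²) = -43.878280 + √(55696.0 − 720.5624) = -43.878280 + 234.468415 = 190.590135

190.5901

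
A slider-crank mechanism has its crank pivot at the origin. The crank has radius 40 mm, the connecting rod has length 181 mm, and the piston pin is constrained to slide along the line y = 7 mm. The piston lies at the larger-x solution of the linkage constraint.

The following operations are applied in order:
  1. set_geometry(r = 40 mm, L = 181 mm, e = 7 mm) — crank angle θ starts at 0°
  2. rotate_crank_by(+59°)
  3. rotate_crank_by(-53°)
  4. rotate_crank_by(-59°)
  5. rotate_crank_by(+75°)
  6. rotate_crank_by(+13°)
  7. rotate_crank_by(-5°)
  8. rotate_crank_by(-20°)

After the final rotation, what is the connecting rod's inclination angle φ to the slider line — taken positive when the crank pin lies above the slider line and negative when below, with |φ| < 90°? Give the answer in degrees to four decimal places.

set_geometry: r = 40 mm, L = 181 mm, e = 7 mm; θ ← 0°
rotate_crank_by(+59°): θ ← 0° +59° = 59°
rotate_crank_by(-53°): θ ← 59° -53° = 6°
rotate_crank_by(-59°): θ ← 6° -59° = -53°
rotate_crank_by(+75°): θ ← -53° +75° = 22°
rotate_crank_by(+13°): θ ← 22° +13° = 35°
rotate_crank_by(-5°): θ ← 35° -5° = 30°
rotate_crank_by(-20°): θ ← 30° -20° = 10°
crank pin P = (r cos θ, r sin θ) = (39.392310, 6.945927)
h = r sin θ − e = 6.945927 − 7 = -0.054073
sin φ = h / L = -0.054073 / 181 = -0.00029875
φ = arcsin(-0.00029875) = -0.017117°

-0.0171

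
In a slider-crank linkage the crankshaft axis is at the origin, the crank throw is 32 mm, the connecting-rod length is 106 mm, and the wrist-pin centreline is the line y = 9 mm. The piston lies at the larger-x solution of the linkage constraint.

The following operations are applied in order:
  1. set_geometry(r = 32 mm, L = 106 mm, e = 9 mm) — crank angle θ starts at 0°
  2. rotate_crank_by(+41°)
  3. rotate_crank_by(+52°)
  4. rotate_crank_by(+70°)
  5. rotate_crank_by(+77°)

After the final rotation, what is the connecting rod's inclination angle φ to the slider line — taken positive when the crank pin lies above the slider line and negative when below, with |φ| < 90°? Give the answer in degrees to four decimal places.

set_geometry: r = 32 mm, L = 106 mm, e = 9 mm; θ ← 0°
rotate_crank_by(+41°): θ ← 0° +41° = 41°
rotate_crank_by(+52°): θ ← 41° +52° = 93°
rotate_crank_by(+70°): θ ← 93° +70° = 163°
rotate_crank_by(+77°): θ ← 163° +77° = 240°
crank pin P = (r cos θ, r sin θ) = (-16.000000, -27.712813)
h = r sin θ − e = -27.712813 − 9 = -36.712813
sin φ = h / L = -36.712813 / 106 = -0.34634729
φ = arcsin(-0.34634729) = -20.264061°

-20.2641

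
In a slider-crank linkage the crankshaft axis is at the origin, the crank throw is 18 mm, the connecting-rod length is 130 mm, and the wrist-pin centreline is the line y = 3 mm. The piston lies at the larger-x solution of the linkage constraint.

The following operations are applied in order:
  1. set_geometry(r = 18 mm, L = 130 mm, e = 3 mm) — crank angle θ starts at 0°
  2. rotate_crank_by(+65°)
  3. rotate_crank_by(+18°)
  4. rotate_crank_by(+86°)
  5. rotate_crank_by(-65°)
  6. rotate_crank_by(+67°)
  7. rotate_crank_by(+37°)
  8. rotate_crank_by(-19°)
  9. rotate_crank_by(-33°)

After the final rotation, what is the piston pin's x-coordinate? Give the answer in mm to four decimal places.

113.4843

set_geometry: r = 18 mm, L = 130 mm, e = 3 mm; θ ← 0°
rotate_crank_by(+65°): θ ← 0° +65° = 65°
rotate_crank_by(+18°): θ ← 65° +18° = 83°
rotate_crank_by(+86°): θ ← 83° +86° = 169°
rotate_crank_by(-65°): θ ← 169° -65° = 104°
rotate_crank_by(+67°): θ ← 104° +67° = 171°
rotate_crank_by(+37°): θ ← 171° +37° = 208°
rotate_crank_by(-19°): θ ← 208° -19° = 189°
rotate_crank_by(-33°): θ ← 189° -33° = 156°
crank pin P = (r cos θ, r sin θ) = (-16.443818, 7.321260)
h = r sin θ − e = 7.321260 − 3 = 4.321260
x = r cos θ + √(L² − h²) = -16.443818 + √(16900.0 − 18.6733) = -16.443818 + 129.928160 = 113.484342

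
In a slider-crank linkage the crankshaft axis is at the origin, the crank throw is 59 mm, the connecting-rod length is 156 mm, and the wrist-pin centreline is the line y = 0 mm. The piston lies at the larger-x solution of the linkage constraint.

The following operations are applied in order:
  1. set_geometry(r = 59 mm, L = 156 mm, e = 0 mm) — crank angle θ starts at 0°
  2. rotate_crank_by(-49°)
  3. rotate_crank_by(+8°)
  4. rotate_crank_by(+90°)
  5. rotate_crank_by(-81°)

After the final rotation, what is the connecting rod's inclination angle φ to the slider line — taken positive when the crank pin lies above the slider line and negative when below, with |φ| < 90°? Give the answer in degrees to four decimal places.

set_geometry: r = 59 mm, L = 156 mm, e = 0 mm; θ ← 0°
rotate_crank_by(-49°): θ ← 0° -49° = -49°
rotate_crank_by(+8°): θ ← -49° +8° = -41°
rotate_crank_by(+90°): θ ← -41° +90° = 49°
rotate_crank_by(-81°): θ ← 49° -81° = -32°
crank pin P = (r cos θ, r sin θ) = (50.034838, -31.265237)
h = r sin θ − e = -31.265237 − 0 = -31.265237
sin φ = h / L = -31.265237 / 156 = -0.20041818
φ = arcsin(-0.20041818) = -11.561414°

-11.5614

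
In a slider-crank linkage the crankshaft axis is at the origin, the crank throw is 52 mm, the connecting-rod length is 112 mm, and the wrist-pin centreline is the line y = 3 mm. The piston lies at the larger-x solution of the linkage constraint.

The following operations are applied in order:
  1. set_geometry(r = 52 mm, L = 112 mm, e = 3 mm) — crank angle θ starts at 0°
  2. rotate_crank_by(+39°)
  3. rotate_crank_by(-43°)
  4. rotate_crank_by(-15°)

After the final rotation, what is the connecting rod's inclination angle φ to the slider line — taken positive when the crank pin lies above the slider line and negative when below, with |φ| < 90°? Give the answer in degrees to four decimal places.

-10.2499

set_geometry: r = 52 mm, L = 112 mm, e = 3 mm; θ ← 0°
rotate_crank_by(+39°): θ ← 0° +39° = 39°
rotate_crank_by(-43°): θ ← 39° -43° = -4°
rotate_crank_by(-15°): θ ← -4° -15° = -19°
crank pin P = (r cos θ, r sin θ) = (49.166966, -16.929544)
h = r sin θ − e = -16.929544 − 3 = -19.929544
sin φ = h / L = -19.929544 / 112 = -0.17794236
φ = arcsin(-0.17794236) = -10.249931°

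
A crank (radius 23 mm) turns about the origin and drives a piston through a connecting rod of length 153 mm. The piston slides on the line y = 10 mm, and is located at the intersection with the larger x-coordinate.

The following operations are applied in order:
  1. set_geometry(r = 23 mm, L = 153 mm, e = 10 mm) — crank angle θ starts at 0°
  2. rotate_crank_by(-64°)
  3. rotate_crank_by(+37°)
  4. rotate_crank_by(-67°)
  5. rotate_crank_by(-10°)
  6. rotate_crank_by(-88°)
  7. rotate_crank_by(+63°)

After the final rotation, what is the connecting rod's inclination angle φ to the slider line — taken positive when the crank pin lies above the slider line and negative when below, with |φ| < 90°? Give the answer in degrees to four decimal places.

-10.4971

set_geometry: r = 23 mm, L = 153 mm, e = 10 mm; θ ← 0°
rotate_crank_by(-64°): θ ← 0° -64° = -64°
rotate_crank_by(+37°): θ ← -64° +37° = -27°
rotate_crank_by(-67°): θ ← -27° -67° = -94°
rotate_crank_by(-10°): θ ← -94° -10° = -104°
rotate_crank_by(-88°): θ ← -104° -88° = -192°
rotate_crank_by(+63°): θ ← -192° +63° = -129°
crank pin P = (r cos θ, r sin θ) = (-14.474369, -17.874357)
h = r sin θ − e = -17.874357 − 10 = -27.874357
sin φ = h / L = -27.874357 / 153 = -0.18218534
φ = arcsin(-0.18218534) = -10.497076°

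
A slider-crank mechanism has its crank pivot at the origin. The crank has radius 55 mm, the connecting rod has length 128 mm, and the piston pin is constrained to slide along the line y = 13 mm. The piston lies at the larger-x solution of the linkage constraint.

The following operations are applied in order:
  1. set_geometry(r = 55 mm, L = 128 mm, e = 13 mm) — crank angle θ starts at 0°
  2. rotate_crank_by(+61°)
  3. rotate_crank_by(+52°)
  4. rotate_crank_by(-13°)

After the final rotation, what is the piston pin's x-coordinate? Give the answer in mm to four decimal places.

111.6496

set_geometry: r = 55 mm, L = 128 mm, e = 13 mm; θ ← 0°
rotate_crank_by(+61°): θ ← 0° +61° = 61°
rotate_crank_by(+52°): θ ← 61° +52° = 113°
rotate_crank_by(-13°): θ ← 113° -13° = 100°
crank pin P = (r cos θ, r sin θ) = (-9.550650, 54.164426)
h = r sin θ − e = 54.164426 − 13 = 41.164426
x = r cos θ + √(L² − h²) = -9.550650 + √(16384.0 − 1694.5100) = -9.550650 + 121.200206 = 111.649556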